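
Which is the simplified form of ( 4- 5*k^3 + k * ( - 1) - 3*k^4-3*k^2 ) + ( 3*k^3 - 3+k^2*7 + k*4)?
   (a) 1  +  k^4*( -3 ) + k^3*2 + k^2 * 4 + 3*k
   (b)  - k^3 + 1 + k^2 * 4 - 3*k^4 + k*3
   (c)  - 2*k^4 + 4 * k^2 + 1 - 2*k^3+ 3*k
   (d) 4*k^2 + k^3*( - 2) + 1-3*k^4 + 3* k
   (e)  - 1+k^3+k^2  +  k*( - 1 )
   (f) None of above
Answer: d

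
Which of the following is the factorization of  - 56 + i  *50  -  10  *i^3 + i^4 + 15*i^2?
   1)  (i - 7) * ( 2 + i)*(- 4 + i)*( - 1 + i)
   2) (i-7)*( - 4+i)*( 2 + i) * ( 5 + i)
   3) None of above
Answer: 1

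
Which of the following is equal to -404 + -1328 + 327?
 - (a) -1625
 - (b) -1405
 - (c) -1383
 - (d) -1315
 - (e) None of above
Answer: b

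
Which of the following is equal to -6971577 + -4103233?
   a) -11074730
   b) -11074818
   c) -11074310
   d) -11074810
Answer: d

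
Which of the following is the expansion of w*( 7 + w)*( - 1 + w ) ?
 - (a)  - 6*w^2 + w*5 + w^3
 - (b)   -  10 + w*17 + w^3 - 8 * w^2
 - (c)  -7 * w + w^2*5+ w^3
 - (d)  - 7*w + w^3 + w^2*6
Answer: d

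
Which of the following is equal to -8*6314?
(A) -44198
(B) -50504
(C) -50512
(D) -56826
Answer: C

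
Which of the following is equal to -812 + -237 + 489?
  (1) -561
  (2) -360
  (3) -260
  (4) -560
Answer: 4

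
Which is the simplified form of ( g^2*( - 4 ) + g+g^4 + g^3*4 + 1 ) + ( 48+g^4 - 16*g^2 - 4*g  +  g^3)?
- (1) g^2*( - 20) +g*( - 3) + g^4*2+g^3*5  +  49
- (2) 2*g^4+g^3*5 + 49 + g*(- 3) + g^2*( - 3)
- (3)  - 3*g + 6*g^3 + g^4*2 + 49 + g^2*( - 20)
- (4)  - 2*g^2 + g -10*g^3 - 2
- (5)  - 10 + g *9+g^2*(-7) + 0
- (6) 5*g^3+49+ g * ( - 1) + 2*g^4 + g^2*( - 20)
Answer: 1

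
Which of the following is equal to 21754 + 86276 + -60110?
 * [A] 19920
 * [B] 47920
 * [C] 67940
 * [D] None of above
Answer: B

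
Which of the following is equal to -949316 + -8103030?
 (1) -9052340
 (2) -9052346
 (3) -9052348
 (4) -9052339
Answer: 2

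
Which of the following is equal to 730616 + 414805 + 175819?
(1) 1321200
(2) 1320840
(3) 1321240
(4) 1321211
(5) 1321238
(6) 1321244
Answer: 3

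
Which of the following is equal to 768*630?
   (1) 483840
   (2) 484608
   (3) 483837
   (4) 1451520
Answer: 1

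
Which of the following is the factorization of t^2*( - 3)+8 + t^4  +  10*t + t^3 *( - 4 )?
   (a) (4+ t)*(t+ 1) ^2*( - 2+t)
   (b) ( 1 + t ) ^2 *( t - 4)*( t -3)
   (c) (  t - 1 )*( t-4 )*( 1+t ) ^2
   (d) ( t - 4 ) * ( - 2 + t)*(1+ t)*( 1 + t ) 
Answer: d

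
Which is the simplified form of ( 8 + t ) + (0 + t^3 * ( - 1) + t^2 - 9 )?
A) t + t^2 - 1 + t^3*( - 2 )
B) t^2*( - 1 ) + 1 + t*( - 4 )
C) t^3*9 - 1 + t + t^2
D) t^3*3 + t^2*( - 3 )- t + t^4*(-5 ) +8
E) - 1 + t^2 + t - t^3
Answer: E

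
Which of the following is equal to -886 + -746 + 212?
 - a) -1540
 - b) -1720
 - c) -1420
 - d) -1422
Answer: c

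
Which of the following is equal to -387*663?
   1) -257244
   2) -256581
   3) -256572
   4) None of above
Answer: 2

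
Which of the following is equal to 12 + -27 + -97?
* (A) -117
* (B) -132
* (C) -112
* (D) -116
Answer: C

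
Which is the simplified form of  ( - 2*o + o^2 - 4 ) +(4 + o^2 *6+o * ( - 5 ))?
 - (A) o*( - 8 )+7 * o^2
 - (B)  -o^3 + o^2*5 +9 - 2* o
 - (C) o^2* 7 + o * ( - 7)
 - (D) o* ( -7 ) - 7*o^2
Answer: C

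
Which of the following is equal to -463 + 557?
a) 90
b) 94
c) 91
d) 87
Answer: b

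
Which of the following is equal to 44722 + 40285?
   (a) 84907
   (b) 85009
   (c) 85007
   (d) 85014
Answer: c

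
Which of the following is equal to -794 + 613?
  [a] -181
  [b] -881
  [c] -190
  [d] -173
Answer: a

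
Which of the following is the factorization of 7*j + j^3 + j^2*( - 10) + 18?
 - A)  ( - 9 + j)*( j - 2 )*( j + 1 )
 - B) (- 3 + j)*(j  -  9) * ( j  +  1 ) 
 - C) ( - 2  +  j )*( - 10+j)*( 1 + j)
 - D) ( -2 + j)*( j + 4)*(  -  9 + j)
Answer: A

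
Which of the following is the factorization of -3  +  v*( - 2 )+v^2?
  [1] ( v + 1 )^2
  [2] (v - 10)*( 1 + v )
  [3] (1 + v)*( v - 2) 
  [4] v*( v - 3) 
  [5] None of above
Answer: 5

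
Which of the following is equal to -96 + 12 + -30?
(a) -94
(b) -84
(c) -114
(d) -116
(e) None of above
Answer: c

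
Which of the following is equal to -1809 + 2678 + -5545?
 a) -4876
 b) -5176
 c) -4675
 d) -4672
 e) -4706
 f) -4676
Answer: f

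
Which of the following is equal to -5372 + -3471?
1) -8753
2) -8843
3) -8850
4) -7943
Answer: 2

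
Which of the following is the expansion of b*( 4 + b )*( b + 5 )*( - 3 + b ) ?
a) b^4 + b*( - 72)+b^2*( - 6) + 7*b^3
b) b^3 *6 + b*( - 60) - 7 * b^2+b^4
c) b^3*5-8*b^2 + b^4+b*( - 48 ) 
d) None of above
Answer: b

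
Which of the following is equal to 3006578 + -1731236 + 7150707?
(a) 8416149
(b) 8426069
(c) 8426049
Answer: c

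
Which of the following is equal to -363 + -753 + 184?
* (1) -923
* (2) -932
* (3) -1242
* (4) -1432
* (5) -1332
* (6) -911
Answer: 2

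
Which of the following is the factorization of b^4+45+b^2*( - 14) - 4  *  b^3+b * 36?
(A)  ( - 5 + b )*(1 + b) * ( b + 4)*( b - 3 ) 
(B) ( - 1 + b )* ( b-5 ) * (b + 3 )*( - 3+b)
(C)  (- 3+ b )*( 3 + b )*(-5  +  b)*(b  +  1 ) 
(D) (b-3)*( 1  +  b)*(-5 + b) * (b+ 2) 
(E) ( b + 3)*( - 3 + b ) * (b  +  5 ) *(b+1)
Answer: C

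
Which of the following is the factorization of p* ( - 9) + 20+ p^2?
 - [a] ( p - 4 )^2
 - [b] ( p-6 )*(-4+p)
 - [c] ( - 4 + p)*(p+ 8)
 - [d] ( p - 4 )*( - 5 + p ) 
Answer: d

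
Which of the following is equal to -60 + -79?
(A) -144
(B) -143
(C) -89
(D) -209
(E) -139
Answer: E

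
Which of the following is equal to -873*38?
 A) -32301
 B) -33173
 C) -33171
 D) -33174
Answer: D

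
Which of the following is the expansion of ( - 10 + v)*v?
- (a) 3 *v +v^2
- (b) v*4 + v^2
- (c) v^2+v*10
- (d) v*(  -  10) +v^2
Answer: d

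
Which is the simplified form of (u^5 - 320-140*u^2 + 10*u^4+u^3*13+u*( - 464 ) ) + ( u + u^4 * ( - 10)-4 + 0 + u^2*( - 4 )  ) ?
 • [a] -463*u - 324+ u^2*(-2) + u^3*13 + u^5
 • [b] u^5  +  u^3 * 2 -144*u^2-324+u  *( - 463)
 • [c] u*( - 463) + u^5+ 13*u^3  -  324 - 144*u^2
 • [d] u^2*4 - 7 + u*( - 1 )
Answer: c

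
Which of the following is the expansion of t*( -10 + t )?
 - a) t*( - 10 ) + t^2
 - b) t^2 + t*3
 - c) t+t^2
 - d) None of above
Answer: a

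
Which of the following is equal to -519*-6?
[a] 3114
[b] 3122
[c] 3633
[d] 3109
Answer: a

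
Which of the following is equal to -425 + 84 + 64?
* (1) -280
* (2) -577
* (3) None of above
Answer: 3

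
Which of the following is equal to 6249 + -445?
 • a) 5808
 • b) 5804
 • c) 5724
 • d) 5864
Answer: b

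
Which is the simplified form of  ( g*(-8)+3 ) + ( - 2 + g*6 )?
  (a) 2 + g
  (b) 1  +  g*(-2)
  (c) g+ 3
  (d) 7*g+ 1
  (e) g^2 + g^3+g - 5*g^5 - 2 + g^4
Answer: b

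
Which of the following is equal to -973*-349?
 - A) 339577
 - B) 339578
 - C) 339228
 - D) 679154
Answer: A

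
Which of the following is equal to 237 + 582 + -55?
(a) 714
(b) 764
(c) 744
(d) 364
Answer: b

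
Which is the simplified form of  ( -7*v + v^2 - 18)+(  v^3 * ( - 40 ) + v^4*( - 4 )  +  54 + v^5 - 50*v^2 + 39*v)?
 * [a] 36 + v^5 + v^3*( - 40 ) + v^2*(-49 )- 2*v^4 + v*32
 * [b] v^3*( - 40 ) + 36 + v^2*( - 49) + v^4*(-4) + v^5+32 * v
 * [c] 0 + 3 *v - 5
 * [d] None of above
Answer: b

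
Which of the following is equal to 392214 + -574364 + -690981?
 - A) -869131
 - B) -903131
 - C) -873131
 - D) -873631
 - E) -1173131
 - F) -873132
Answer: C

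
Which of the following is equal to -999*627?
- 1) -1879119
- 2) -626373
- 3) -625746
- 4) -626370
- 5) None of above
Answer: 2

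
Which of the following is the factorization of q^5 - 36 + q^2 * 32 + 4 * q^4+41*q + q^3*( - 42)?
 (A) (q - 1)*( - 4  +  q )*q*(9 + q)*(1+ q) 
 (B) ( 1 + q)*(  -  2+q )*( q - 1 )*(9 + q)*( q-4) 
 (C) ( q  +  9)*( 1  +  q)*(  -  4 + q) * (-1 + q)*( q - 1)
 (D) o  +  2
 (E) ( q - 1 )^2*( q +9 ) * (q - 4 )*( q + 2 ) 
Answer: C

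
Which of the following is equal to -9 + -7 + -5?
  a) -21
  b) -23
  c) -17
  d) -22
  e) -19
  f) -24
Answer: a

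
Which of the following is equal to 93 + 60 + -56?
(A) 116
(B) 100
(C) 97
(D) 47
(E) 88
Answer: C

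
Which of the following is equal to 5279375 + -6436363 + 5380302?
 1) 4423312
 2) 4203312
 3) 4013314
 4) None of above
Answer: 4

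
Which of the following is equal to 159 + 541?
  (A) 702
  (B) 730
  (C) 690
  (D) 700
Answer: D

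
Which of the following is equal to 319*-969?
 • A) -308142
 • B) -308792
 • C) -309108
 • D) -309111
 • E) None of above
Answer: D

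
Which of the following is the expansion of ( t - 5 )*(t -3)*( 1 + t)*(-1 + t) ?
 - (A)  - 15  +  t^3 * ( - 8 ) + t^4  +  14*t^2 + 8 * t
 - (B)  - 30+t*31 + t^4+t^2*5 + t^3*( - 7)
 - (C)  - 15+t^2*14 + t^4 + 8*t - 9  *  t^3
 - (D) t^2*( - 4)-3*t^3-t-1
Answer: A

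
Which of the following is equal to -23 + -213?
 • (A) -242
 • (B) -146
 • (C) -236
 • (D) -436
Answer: C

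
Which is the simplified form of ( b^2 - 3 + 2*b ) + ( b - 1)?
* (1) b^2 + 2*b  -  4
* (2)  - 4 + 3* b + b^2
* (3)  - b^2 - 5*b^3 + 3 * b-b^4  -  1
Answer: 2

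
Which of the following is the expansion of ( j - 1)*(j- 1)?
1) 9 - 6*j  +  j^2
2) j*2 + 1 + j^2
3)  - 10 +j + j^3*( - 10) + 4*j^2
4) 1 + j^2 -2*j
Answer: 4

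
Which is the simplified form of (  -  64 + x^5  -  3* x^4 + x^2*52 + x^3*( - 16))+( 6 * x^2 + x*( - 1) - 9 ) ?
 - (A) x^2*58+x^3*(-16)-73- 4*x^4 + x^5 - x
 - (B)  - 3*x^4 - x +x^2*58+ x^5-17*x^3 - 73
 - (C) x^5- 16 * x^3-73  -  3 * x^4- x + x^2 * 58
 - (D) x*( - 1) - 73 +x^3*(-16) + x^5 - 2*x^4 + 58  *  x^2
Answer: C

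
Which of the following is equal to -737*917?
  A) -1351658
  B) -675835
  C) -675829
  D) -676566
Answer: C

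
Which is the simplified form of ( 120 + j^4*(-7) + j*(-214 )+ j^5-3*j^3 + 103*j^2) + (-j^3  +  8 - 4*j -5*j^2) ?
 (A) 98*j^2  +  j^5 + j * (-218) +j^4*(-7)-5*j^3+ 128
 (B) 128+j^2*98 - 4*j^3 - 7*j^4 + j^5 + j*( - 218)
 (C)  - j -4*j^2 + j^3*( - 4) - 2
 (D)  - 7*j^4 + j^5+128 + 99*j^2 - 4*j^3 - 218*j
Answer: B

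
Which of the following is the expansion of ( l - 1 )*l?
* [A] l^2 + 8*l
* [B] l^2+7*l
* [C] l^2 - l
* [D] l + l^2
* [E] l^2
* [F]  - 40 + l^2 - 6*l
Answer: C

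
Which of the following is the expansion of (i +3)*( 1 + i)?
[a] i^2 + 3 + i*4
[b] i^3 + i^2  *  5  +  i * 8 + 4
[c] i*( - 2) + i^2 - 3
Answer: a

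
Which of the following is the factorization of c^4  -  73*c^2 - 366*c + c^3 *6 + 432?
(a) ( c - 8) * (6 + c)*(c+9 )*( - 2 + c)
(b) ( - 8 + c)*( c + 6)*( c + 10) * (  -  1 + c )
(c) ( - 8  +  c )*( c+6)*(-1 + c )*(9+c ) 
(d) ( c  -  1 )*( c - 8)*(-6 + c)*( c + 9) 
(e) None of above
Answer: c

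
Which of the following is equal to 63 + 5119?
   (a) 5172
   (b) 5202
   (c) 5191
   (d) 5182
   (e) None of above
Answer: d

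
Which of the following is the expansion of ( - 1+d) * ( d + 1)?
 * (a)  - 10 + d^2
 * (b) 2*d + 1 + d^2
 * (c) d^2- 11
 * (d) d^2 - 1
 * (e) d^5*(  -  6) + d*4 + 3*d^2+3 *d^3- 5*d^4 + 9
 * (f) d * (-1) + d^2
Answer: d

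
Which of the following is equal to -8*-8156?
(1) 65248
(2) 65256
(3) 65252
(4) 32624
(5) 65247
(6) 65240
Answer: 1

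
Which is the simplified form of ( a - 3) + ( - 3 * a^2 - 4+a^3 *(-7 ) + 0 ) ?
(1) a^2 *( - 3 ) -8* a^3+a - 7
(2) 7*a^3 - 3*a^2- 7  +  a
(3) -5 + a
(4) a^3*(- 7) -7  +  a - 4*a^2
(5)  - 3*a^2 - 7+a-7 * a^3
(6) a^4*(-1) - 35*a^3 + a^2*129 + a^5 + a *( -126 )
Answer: 5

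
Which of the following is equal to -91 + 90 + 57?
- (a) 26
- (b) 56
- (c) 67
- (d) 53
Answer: b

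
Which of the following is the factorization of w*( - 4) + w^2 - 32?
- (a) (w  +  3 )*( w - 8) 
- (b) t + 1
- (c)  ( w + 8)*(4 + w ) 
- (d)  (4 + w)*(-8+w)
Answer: d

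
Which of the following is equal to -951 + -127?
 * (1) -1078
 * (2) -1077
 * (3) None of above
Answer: 1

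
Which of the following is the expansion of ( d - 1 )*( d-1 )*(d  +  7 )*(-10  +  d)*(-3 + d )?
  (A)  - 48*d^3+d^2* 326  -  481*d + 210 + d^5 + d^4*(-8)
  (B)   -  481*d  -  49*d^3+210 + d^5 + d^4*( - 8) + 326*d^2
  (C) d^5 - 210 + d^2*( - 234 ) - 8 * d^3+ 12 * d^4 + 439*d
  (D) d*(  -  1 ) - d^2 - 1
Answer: A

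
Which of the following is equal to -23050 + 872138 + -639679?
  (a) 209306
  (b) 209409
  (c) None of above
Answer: b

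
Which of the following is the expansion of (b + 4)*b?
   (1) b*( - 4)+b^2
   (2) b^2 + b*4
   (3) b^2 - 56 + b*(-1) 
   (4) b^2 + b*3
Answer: 2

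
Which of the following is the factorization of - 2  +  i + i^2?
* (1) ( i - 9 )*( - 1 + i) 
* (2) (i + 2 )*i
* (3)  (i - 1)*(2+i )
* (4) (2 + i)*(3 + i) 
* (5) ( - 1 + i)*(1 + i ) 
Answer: 3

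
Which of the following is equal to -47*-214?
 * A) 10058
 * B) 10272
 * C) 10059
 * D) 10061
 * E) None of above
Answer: A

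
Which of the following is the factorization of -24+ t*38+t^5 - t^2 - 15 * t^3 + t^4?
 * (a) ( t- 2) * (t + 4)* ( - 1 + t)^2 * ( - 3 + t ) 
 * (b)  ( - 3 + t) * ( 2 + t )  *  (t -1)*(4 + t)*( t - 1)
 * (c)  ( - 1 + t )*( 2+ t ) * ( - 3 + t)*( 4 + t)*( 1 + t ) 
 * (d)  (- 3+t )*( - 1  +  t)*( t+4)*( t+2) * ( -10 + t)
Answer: b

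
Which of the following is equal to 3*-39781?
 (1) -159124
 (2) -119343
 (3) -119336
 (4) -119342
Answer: 2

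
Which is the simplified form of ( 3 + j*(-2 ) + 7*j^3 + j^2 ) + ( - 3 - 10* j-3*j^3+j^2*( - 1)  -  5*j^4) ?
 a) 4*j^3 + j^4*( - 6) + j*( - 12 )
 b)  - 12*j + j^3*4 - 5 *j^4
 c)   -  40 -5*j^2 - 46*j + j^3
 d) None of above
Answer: b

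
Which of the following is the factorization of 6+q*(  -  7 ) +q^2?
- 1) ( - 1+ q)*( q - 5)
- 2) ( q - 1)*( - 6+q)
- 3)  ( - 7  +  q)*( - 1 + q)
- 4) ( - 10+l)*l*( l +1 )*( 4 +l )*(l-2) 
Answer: 2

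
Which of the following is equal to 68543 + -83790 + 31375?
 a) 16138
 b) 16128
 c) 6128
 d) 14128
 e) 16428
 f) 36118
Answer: b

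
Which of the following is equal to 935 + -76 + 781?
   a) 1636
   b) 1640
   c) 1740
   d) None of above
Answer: b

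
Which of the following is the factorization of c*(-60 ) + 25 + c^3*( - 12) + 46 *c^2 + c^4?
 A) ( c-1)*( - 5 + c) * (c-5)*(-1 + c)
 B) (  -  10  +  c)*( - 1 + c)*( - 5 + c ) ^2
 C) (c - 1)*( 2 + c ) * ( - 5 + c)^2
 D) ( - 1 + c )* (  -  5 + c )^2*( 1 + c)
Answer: A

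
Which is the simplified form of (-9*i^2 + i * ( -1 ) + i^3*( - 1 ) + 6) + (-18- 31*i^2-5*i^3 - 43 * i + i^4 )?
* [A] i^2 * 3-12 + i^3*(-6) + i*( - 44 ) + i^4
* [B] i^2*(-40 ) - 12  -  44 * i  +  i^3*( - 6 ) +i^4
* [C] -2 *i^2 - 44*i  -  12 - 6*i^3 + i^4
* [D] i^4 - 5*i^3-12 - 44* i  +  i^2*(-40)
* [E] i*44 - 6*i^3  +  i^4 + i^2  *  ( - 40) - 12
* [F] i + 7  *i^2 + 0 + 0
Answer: B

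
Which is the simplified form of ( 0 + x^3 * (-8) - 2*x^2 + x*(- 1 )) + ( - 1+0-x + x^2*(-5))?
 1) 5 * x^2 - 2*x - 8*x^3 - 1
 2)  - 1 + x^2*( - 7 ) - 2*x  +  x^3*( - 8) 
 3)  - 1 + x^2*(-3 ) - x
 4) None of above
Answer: 2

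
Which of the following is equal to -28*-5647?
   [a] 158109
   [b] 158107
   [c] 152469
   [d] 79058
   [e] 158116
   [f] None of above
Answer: e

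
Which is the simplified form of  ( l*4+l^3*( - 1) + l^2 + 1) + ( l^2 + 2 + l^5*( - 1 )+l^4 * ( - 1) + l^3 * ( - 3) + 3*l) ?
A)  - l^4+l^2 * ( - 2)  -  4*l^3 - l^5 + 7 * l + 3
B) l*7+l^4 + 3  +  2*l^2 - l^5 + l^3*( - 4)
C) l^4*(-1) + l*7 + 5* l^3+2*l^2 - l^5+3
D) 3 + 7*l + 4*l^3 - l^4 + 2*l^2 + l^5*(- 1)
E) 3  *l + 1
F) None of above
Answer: F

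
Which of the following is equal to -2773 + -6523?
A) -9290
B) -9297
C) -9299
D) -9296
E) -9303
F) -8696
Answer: D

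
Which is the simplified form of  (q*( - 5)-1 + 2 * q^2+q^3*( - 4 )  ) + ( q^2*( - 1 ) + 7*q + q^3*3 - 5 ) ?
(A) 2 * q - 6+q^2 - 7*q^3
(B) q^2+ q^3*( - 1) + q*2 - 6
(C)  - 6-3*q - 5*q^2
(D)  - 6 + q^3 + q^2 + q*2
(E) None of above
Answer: B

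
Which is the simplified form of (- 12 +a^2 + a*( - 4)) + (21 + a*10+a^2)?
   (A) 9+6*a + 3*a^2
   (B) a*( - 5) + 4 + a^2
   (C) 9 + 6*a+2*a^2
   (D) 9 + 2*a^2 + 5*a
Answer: C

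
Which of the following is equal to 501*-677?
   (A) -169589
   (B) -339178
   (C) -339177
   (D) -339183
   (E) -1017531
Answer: C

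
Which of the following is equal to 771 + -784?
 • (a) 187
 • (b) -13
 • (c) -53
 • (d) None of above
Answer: b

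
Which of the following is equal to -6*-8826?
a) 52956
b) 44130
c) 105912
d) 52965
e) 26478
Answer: a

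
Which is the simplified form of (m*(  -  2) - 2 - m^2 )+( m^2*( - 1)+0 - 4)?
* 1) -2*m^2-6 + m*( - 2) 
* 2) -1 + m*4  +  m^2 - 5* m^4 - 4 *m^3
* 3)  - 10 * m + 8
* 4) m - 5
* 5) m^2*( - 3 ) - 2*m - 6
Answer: 1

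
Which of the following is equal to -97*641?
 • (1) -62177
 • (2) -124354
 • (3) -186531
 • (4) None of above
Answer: 1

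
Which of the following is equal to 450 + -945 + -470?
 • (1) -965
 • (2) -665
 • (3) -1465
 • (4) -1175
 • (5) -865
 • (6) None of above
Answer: 1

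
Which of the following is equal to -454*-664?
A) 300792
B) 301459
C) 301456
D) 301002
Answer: C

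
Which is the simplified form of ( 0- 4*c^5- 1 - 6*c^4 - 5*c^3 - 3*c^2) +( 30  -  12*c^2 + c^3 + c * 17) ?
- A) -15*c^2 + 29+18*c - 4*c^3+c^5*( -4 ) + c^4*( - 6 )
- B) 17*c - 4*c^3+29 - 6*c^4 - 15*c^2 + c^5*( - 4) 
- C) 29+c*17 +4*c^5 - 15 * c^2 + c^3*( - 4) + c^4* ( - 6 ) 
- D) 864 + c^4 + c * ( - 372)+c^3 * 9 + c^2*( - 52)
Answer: B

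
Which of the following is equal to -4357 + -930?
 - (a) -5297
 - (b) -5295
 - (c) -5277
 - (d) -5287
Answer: d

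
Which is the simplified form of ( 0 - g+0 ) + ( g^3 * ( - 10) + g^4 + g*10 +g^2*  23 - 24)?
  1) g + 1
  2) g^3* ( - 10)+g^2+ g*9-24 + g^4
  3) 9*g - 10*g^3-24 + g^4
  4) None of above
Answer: 4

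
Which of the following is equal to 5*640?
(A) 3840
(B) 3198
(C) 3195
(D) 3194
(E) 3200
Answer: E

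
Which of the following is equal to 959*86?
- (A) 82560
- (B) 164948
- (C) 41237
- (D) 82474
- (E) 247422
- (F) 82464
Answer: D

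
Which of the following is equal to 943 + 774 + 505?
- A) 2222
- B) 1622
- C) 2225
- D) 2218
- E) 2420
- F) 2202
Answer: A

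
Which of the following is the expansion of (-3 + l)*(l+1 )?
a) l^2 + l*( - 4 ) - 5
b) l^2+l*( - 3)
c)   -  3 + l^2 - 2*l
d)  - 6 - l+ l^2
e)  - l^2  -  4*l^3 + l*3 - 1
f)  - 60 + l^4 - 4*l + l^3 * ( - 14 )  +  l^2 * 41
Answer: c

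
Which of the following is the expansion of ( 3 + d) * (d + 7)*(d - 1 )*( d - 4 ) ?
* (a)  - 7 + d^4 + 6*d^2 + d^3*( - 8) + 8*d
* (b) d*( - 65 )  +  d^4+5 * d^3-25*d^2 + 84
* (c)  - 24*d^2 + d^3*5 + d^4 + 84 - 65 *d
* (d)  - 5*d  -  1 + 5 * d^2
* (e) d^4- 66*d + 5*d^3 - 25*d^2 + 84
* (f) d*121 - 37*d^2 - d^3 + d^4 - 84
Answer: b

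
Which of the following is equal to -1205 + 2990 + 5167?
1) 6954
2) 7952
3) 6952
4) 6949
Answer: 3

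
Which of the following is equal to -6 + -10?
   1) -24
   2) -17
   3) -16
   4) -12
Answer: 3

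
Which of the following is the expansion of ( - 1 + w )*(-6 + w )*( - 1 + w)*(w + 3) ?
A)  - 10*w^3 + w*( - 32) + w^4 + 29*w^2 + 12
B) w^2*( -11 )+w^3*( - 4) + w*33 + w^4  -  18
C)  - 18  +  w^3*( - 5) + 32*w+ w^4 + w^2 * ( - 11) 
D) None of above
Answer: D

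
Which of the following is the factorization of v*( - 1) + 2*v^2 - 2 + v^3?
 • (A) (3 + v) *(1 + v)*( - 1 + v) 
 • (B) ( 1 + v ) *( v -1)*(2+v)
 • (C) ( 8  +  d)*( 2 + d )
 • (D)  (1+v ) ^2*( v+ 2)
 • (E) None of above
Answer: B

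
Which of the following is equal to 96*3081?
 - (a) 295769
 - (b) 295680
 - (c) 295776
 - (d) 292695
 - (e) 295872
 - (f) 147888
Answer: c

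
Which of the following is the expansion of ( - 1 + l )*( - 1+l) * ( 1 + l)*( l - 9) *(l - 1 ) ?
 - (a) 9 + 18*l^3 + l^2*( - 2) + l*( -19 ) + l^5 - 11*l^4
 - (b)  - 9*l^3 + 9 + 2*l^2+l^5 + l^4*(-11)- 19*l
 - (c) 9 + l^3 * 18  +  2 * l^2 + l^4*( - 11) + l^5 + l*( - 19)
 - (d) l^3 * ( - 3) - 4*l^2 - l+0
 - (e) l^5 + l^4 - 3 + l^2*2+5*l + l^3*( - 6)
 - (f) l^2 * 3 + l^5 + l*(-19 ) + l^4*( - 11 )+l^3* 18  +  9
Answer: c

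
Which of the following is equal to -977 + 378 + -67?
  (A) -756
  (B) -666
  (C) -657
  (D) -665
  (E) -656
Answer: B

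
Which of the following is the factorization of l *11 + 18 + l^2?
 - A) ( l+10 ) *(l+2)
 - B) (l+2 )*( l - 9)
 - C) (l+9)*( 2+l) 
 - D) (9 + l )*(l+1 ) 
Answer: C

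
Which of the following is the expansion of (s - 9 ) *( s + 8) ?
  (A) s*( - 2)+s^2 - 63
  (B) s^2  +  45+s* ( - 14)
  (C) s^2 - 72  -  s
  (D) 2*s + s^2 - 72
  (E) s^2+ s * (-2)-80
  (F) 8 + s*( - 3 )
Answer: C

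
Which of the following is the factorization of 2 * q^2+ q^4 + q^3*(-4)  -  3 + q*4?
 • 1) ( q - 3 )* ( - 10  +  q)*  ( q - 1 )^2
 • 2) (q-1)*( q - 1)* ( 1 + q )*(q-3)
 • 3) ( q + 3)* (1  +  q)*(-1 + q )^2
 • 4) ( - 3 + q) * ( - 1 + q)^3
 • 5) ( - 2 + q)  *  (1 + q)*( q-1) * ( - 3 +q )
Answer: 2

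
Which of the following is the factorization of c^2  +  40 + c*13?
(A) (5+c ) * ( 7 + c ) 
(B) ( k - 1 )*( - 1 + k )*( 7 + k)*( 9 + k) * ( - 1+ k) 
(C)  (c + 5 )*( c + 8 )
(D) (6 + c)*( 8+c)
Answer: C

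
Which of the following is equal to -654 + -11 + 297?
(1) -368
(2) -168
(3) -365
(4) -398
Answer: 1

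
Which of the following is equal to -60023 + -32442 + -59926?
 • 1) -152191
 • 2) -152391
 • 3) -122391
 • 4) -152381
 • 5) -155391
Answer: 2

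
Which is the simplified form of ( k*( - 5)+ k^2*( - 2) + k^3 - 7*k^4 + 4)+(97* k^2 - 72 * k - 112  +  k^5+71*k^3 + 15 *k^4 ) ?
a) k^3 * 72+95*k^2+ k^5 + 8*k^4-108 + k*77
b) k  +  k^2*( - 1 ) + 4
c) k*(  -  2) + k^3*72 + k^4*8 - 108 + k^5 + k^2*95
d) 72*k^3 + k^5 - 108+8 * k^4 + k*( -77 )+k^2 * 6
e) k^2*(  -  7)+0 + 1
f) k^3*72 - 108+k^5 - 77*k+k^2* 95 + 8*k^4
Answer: f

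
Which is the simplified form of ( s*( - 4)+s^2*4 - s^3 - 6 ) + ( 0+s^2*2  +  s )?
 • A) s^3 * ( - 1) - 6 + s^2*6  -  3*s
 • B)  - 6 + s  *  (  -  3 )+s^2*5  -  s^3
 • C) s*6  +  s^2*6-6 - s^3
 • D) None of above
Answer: A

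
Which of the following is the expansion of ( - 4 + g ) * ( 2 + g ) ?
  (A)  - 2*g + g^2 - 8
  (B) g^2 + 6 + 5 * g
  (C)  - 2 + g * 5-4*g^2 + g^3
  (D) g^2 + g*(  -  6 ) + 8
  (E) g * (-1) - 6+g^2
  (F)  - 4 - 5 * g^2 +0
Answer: A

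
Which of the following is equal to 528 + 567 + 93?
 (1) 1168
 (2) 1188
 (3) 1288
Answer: 2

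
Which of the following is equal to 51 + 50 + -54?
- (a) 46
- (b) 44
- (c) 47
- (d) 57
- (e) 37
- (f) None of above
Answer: c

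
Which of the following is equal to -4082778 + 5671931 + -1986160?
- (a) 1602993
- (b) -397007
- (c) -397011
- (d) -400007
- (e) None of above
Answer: b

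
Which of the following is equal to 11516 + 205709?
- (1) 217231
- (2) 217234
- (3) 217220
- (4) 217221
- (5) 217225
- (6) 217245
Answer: 5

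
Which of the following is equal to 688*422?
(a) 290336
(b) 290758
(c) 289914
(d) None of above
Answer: a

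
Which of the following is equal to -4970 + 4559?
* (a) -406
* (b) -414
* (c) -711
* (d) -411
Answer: d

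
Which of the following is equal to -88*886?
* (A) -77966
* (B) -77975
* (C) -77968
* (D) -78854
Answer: C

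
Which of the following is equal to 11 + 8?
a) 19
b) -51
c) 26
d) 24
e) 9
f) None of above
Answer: a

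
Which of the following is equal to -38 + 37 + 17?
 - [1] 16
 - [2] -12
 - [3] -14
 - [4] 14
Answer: 1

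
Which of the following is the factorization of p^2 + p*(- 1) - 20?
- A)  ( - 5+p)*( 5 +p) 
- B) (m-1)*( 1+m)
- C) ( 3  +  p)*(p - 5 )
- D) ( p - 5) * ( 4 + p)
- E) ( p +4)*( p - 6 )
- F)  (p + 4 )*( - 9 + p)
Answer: D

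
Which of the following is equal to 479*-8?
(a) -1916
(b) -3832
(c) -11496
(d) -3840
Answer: b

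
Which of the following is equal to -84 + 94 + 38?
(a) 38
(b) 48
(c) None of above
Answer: b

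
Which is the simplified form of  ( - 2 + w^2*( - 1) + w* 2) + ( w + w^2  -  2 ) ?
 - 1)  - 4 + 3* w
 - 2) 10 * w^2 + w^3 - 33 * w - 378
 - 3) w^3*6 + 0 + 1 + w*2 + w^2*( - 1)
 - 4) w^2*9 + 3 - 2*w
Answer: 1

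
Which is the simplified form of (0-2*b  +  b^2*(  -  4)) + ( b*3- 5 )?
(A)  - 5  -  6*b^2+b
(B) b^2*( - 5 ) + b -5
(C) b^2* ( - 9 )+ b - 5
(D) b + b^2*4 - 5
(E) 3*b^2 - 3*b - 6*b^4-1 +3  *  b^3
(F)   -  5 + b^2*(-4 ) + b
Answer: F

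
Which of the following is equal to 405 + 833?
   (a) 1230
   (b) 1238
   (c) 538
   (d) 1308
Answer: b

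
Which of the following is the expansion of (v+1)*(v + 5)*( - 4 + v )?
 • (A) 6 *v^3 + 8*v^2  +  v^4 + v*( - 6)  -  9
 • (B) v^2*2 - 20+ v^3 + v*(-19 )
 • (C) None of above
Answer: B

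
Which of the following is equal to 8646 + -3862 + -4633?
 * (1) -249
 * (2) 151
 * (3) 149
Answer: 2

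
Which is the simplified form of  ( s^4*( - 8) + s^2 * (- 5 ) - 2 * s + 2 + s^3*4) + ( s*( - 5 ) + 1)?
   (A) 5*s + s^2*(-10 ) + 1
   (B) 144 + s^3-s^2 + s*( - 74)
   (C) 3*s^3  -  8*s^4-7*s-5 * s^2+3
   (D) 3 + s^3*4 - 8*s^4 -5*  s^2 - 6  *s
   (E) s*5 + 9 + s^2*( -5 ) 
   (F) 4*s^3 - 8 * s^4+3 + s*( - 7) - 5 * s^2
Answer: F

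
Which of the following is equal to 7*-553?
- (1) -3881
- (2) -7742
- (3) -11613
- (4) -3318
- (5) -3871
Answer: 5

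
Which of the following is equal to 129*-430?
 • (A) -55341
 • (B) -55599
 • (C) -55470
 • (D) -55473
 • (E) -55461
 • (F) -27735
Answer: C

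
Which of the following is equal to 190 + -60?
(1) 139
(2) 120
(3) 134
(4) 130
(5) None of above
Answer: 4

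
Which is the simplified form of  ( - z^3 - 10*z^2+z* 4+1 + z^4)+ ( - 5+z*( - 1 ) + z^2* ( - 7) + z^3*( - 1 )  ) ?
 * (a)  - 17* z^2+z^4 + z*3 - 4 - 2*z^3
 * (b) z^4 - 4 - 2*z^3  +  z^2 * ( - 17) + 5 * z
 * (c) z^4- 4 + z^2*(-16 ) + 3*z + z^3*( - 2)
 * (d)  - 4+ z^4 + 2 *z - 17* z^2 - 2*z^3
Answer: a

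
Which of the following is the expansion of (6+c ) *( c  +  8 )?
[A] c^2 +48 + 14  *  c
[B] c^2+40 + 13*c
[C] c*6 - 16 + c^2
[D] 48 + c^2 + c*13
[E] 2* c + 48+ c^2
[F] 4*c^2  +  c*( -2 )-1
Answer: A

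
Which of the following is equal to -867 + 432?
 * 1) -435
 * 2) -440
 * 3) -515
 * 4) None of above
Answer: 1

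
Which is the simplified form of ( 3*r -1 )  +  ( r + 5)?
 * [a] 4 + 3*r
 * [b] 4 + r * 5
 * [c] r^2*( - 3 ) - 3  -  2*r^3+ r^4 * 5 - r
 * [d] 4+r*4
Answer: d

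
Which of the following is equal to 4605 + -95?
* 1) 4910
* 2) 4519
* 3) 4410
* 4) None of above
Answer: 4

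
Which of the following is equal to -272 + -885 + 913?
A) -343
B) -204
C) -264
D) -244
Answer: D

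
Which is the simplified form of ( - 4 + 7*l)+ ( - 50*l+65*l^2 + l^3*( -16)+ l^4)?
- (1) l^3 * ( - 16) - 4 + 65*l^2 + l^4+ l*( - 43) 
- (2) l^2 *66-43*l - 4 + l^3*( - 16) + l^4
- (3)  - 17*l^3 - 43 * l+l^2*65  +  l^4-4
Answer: 1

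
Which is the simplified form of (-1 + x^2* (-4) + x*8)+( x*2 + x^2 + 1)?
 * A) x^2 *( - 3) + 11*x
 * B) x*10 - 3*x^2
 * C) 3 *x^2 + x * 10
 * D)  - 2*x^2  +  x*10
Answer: B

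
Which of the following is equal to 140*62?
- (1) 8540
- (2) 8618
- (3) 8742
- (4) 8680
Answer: 4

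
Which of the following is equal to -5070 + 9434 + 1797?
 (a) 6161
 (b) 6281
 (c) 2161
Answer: a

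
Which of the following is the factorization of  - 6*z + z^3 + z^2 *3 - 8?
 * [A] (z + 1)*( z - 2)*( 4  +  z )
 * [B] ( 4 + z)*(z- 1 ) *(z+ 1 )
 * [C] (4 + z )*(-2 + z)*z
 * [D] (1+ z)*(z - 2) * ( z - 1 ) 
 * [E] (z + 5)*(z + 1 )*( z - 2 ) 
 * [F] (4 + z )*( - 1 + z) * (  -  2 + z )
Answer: A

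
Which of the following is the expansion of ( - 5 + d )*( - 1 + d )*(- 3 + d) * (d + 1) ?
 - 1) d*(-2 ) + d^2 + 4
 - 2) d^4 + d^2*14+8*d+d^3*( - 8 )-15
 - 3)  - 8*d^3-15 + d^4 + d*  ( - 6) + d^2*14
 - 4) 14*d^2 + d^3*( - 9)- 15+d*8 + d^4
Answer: 2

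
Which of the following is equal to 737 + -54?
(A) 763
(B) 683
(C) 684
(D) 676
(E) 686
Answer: B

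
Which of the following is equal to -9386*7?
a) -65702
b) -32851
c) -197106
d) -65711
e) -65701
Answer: a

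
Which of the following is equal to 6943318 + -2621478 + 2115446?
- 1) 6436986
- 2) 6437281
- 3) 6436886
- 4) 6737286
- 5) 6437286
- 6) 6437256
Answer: 5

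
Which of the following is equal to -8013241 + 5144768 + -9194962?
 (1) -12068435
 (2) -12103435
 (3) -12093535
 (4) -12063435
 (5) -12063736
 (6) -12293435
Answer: 4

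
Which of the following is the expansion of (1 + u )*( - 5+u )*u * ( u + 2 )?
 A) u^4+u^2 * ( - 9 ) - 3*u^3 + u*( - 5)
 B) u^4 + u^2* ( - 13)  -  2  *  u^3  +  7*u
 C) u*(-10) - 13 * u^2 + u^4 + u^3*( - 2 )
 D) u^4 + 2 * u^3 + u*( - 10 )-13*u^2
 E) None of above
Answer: C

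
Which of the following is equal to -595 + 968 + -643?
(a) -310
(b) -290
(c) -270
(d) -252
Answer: c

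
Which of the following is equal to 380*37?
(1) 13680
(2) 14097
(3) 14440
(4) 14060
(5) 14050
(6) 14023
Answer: 4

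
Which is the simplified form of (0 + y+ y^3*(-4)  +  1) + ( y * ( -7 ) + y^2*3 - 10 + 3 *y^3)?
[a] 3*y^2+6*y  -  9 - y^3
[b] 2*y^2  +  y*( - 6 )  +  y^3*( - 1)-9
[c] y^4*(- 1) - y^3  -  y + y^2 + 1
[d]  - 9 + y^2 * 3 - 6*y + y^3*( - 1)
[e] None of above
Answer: d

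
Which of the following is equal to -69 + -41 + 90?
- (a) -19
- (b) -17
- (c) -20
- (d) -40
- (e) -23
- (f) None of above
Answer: c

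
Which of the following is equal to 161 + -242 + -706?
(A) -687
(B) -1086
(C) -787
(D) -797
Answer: C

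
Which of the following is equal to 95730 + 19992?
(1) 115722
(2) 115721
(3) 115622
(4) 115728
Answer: 1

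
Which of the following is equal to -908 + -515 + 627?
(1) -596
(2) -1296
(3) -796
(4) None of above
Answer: 3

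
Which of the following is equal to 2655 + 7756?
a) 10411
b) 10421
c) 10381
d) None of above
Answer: a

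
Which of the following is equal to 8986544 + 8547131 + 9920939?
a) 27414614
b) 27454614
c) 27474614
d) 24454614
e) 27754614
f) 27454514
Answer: b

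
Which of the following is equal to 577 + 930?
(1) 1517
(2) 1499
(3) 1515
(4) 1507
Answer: 4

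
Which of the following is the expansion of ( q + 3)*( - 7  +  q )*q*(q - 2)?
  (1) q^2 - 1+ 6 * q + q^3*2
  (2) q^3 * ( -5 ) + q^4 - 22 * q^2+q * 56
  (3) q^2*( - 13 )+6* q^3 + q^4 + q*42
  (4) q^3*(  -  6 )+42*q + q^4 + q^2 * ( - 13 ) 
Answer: 4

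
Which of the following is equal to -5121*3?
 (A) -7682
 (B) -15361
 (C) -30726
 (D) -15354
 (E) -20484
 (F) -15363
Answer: F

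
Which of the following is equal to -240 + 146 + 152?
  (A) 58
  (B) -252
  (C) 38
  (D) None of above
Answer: A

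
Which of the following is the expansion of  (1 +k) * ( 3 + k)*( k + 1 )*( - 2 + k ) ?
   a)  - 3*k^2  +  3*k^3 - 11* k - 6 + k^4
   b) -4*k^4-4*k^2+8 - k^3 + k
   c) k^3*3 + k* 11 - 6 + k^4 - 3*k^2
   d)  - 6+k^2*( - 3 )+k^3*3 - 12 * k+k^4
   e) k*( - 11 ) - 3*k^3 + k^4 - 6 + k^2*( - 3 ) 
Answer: a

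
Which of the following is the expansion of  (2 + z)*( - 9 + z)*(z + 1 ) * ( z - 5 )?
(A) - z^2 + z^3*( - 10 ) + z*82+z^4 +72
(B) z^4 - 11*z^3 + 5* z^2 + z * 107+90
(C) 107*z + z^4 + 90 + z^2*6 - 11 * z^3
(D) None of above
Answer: B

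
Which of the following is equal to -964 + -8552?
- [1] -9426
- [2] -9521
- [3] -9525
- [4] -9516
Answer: 4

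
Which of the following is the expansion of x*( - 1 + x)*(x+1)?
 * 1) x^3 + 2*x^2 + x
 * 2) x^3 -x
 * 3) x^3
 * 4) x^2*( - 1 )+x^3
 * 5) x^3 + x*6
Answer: 2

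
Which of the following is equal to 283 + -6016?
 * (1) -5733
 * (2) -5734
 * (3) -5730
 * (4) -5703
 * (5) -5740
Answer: 1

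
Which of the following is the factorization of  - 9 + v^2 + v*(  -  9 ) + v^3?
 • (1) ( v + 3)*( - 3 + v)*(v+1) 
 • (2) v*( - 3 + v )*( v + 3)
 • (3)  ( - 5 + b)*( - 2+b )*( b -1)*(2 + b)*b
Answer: 1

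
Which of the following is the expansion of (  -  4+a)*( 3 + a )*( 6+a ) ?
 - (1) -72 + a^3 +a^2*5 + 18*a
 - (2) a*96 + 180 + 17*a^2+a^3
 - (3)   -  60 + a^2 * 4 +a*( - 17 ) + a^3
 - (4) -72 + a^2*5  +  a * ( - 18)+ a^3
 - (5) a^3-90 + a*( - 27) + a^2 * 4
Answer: 4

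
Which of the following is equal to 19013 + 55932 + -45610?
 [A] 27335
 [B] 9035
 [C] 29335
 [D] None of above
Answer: C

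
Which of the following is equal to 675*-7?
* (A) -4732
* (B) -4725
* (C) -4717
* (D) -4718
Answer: B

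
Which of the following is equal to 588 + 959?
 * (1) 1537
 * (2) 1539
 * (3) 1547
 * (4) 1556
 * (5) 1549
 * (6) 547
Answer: 3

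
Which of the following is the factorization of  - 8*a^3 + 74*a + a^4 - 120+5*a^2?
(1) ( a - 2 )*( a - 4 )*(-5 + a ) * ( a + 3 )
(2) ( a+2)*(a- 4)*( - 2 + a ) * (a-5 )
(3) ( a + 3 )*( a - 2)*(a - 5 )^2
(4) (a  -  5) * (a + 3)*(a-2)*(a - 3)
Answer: 1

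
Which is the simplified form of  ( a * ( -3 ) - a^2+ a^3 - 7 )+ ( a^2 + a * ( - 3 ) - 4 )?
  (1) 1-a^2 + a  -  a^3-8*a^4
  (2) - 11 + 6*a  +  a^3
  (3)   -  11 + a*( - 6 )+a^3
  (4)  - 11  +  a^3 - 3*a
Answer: 3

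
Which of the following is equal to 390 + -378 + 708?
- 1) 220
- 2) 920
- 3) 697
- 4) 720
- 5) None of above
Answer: 4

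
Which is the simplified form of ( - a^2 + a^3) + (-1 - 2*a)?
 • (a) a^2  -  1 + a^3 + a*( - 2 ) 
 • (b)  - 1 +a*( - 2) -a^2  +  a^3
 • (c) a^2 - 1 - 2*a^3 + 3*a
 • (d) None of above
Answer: b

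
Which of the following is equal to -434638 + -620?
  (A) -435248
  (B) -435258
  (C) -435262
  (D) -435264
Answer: B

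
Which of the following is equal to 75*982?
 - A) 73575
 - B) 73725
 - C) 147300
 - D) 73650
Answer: D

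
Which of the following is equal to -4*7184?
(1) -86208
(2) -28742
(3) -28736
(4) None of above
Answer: 3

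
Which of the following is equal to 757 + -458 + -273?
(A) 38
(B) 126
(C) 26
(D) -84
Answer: C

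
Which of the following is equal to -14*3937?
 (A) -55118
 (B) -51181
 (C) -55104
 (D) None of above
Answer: A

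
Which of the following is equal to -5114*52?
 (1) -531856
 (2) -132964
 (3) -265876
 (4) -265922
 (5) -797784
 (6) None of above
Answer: 6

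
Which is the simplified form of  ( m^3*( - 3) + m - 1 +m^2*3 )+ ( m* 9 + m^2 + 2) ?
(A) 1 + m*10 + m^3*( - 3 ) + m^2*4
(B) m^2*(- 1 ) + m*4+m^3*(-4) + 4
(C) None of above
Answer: A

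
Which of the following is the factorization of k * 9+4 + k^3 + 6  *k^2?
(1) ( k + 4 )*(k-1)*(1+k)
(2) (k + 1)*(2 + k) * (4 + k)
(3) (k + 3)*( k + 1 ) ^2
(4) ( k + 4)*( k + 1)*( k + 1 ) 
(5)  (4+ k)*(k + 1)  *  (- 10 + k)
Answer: 4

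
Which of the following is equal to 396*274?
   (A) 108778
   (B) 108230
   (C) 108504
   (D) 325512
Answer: C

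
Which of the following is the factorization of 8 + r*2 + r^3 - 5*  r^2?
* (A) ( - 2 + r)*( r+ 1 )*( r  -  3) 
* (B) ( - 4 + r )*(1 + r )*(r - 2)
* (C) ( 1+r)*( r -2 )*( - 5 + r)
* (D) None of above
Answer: B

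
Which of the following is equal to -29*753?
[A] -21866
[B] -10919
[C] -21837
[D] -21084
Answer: C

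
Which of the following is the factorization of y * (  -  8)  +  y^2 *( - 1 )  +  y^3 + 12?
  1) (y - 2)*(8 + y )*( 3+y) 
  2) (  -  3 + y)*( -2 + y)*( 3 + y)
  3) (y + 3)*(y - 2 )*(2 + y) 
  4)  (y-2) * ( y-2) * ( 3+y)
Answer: 4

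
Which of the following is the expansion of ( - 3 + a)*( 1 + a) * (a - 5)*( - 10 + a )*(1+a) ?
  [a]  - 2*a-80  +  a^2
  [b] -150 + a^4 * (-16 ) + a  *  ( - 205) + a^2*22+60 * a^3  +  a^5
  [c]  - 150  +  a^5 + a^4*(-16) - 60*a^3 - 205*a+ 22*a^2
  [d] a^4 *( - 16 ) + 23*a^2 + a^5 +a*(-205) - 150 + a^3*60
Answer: b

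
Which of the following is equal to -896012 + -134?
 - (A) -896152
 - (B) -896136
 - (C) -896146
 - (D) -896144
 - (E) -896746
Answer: C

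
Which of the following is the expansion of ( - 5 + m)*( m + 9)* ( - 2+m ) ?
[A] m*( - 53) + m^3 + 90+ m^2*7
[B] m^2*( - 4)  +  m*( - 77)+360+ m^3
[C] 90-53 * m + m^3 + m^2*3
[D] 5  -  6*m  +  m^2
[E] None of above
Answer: E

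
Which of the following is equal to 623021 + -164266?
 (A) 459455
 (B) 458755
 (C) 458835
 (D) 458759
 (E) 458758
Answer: B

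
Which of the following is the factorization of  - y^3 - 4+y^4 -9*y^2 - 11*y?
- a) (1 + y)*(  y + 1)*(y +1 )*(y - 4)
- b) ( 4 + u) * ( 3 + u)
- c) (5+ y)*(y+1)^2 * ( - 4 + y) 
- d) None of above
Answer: a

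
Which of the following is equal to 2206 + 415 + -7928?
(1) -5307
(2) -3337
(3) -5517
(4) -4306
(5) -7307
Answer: 1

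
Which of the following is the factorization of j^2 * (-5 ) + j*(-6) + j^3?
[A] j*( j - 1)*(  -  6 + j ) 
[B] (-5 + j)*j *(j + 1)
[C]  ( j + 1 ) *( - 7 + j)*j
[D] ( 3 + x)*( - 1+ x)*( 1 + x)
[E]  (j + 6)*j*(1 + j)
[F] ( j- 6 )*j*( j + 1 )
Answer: F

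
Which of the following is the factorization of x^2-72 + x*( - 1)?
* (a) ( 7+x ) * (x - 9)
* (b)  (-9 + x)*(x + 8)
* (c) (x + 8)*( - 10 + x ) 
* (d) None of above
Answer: b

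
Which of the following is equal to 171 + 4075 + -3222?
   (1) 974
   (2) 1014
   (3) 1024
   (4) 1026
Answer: 3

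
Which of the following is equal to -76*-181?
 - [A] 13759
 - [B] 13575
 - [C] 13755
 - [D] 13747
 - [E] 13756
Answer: E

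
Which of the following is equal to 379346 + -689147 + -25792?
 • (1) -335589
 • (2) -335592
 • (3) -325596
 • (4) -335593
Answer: 4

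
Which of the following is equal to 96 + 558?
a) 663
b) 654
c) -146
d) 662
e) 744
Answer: b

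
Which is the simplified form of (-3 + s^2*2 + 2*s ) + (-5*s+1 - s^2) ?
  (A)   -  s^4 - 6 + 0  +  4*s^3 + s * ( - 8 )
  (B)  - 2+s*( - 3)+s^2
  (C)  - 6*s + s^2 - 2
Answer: B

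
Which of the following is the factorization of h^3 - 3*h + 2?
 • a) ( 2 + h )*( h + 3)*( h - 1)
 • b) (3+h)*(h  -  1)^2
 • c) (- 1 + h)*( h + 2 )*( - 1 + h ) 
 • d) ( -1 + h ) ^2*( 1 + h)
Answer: c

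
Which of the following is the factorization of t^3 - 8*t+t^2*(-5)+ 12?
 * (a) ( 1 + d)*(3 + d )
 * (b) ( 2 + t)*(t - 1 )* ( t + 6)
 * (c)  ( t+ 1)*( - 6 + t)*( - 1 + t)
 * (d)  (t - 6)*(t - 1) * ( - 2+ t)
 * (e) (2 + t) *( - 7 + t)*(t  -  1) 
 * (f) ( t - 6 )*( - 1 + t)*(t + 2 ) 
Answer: f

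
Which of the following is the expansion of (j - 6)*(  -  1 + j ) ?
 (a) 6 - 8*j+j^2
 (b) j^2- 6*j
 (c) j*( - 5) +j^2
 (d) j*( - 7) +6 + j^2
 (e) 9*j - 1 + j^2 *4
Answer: d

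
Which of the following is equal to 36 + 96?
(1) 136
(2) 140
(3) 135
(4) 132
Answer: 4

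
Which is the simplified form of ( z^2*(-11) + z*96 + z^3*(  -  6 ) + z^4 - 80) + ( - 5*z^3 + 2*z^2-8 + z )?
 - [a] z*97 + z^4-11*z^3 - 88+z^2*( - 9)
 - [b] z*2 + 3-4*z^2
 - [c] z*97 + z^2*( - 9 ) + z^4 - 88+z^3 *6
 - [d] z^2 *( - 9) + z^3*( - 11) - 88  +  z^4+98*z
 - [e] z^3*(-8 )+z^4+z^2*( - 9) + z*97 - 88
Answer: a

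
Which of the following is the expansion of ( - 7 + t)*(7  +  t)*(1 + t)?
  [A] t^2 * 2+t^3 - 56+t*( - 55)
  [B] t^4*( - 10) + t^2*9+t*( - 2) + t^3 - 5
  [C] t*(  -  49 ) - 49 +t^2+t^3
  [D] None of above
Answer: C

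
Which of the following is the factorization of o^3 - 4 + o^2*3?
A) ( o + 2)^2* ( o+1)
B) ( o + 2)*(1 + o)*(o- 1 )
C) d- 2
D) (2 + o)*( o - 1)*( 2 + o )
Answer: D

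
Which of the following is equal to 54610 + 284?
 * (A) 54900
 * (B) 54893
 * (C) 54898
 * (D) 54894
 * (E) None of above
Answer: D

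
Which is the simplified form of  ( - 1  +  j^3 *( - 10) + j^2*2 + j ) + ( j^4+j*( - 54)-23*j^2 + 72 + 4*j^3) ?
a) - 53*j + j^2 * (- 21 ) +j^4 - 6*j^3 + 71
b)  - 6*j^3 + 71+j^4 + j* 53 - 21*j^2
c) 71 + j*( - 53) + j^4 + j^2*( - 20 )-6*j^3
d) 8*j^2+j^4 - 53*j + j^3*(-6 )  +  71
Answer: a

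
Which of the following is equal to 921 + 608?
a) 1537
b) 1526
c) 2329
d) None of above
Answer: d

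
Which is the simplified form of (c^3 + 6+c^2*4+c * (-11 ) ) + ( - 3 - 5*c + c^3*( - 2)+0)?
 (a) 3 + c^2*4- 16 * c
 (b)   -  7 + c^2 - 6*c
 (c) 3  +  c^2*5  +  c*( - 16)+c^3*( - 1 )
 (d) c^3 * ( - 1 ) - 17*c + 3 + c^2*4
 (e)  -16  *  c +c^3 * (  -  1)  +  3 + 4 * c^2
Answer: e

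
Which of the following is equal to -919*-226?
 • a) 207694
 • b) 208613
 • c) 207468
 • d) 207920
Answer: a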